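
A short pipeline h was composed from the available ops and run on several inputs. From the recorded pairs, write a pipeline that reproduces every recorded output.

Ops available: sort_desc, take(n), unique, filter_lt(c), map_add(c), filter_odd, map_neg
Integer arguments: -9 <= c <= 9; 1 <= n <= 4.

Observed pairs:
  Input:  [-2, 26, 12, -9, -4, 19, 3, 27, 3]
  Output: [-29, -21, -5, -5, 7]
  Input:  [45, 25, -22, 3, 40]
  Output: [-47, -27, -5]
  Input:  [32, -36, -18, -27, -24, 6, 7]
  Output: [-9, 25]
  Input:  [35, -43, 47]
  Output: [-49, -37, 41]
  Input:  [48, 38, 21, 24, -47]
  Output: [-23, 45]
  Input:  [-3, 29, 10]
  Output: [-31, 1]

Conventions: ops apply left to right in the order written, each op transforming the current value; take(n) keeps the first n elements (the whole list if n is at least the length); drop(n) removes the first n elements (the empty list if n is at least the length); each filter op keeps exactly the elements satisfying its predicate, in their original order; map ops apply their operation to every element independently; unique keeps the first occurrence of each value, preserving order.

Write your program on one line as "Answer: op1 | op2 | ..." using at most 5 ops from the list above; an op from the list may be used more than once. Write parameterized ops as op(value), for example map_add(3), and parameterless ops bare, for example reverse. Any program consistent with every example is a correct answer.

sort_desc | map_neg | filter_odd | map_add(-2)

Check, running the answer program on each example:
  [-2, 26, 12, -9, -4, 19, 3, 27, 3] -> [27, 26, 19, 12, 3, 3, -2, -4, -9] -> [-27, -26, -19, -12, -3, -3, 2, 4, 9] -> [-27, -19, -3, -3, 9] -> [-29, -21, -5, -5, 7]
  [45, 25, -22, 3, 40] -> [45, 40, 25, 3, -22] -> [-45, -40, -25, -3, 22] -> [-45, -25, -3] -> [-47, -27, -5]
  [32, -36, -18, -27, -24, 6, 7] -> [32, 7, 6, -18, -24, -27, -36] -> [-32, -7, -6, 18, 24, 27, 36] -> [-7, 27] -> [-9, 25]
  [35, -43, 47] -> [47, 35, -43] -> [-47, -35, 43] -> [-47, -35, 43] -> [-49, -37, 41]
  [48, 38, 21, 24, -47] -> [48, 38, 24, 21, -47] -> [-48, -38, -24, -21, 47] -> [-21, 47] -> [-23, 45]
  [-3, 29, 10] -> [29, 10, -3] -> [-29, -10, 3] -> [-29, 3] -> [-31, 1]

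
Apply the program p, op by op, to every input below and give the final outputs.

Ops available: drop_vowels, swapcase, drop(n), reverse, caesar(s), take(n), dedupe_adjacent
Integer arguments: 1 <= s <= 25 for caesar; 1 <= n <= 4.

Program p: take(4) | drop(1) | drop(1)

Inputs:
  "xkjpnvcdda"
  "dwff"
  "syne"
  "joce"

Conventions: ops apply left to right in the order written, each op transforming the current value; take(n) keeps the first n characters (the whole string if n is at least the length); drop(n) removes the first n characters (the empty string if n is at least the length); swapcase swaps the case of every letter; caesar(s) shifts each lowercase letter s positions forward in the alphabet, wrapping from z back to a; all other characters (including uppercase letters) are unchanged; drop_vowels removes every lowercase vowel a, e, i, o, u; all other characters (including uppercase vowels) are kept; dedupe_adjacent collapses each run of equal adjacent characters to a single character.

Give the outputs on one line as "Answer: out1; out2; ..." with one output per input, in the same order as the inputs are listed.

Execution, op by op:
  "xkjpnvcdda" -> "xkjp" -> "kjp" -> "jp"
  "dwff" -> "dwff" -> "wff" -> "ff"
  "syne" -> "syne" -> "yne" -> "ne"
  "joce" -> "joce" -> "oce" -> "ce"

"jp"; "ff"; "ne"; "ce"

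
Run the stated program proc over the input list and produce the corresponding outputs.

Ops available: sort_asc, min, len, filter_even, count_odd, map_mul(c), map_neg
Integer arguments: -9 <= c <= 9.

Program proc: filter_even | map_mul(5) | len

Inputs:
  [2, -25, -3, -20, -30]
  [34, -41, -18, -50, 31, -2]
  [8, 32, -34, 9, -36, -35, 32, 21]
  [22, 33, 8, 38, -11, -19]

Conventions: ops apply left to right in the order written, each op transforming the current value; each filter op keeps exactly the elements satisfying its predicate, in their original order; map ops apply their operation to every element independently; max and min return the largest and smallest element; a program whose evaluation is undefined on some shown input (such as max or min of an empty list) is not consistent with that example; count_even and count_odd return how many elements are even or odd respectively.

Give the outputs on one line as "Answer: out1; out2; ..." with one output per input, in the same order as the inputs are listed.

Execution, op by op:
  [2, -25, -3, -20, -30] -> [2, -20, -30] -> [10, -100, -150] -> 3
  [34, -41, -18, -50, 31, -2] -> [34, -18, -50, -2] -> [170, -90, -250, -10] -> 4
  [8, 32, -34, 9, -36, -35, 32, 21] -> [8, 32, -34, -36, 32] -> [40, 160, -170, -180, 160] -> 5
  [22, 33, 8, 38, -11, -19] -> [22, 8, 38] -> [110, 40, 190] -> 3

3; 4; 5; 3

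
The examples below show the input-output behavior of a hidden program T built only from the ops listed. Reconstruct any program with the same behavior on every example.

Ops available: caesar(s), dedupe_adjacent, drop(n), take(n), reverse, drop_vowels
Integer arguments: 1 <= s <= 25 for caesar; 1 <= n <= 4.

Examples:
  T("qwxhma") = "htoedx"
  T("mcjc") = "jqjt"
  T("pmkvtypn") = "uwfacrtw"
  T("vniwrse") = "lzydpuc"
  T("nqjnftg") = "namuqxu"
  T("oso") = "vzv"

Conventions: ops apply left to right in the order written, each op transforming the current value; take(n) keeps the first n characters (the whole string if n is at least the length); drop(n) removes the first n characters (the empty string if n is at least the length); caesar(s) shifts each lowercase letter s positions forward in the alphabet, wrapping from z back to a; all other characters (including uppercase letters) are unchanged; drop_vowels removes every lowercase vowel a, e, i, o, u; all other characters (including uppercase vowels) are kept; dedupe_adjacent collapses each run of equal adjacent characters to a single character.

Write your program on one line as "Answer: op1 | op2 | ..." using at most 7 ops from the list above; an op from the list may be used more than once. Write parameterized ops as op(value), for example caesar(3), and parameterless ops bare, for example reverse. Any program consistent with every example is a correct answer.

caesar(23) | reverse | caesar(21) | reverse | caesar(15) | reverse

Check, running the answer program on each example:
  "qwxhma" -> "ntuejx" -> "xjeutn" -> "sezpoi" -> "iopzes" -> "xdeoth" -> "htoedx"
  "mcjc" -> "jzgz" -> "zgzj" -> "ubue" -> "eubu" -> "tjqj" -> "jqjt"
  "pmkvtypn" -> "mjhsqvmk" -> "kmvqshjm" -> "fhqlnceh" -> "hecnlqhf" -> "wtrcafwu" -> "uwfacrtw"
  "vniwrse" -> "skftopb" -> "bpotfks" -> "wkjoafn" -> "nfaojkw" -> "cupdyzl" -> "lzydpuc"
  "nqjnftg" -> "kngkcqd" -> "dqckgnk" -> "ylxfbif" -> "fibfxly" -> "uxquman" -> "namuqxu"
  "oso" -> "lpl" -> "lpl" -> "gkg" -> "gkg" -> "vzv" -> "vzv"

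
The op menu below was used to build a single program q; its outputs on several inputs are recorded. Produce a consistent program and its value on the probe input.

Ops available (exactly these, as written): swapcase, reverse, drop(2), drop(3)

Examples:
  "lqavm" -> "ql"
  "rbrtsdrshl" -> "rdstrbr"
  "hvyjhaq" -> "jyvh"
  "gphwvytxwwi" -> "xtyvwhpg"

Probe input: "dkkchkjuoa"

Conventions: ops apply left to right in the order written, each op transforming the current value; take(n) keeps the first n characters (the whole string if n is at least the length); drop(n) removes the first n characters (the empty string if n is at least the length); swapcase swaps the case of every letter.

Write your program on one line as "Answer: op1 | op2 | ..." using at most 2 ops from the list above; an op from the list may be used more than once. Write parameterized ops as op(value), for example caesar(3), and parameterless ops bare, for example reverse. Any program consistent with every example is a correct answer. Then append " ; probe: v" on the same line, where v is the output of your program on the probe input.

reverse | drop(3) ; probe: "jkhckkd"

Check, running the answer program on each example:
  "lqavm" -> "mvaql" -> "ql"
  "rbrtsdrshl" -> "lhsrdstrbr" -> "rdstrbr"
  "hvyjhaq" -> "qahjyvh" -> "jyvh"
  "gphwvytxwwi" -> "iwwxtyvwhpg" -> "xtyvwhpg"
  probe: "dkkchkjuoa" -> "aoujkhckkd" -> "jkhckkd"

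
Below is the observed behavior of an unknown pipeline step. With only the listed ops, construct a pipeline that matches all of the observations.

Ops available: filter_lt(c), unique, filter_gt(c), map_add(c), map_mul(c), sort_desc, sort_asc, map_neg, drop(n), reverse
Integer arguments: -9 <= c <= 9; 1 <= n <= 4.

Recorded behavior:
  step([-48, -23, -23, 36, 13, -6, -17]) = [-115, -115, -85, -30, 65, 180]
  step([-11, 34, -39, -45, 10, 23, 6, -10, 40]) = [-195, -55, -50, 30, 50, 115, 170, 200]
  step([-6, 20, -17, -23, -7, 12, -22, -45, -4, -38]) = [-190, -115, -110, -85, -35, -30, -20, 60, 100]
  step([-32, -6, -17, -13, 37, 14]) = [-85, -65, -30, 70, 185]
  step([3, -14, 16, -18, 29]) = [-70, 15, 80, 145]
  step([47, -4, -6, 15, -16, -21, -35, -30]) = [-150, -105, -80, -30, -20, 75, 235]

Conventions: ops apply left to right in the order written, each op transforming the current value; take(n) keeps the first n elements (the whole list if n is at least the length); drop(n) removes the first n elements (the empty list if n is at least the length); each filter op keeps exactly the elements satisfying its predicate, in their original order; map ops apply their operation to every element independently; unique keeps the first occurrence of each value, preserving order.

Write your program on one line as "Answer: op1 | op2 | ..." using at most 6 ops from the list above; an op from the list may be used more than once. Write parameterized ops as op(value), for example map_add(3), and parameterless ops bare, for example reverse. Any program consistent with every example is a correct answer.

reverse | sort_desc | map_mul(5) | reverse | drop(1)

Check, running the answer program on each example:
  [-48, -23, -23, 36, 13, -6, -17] -> [-17, -6, 13, 36, -23, -23, -48] -> [36, 13, -6, -17, -23, -23, -48] -> [180, 65, -30, -85, -115, -115, -240] -> [-240, -115, -115, -85, -30, 65, 180] -> [-115, -115, -85, -30, 65, 180]
  [-11, 34, -39, -45, 10, 23, 6, -10, 40] -> [40, -10, 6, 23, 10, -45, -39, 34, -11] -> [40, 34, 23, 10, 6, -10, -11, -39, -45] -> [200, 170, 115, 50, 30, -50, -55, -195, -225] -> [-225, -195, -55, -50, 30, 50, 115, 170, 200] -> [-195, -55, -50, 30, 50, 115, 170, 200]
  [-6, 20, -17, -23, -7, 12, -22, -45, -4, -38] -> [-38, -4, -45, -22, 12, -7, -23, -17, 20, -6] -> [20, 12, -4, -6, -7, -17, -22, -23, -38, -45] -> [100, 60, -20, -30, -35, -85, -110, -115, -190, -225] -> [-225, -190, -115, -110, -85, -35, -30, -20, 60, 100] -> [-190, -115, -110, -85, -35, -30, -20, 60, 100]
  [-32, -6, -17, -13, 37, 14] -> [14, 37, -13, -17, -6, -32] -> [37, 14, -6, -13, -17, -32] -> [185, 70, -30, -65, -85, -160] -> [-160, -85, -65, -30, 70, 185] -> [-85, -65, -30, 70, 185]
  [3, -14, 16, -18, 29] -> [29, -18, 16, -14, 3] -> [29, 16, 3, -14, -18] -> [145, 80, 15, -70, -90] -> [-90, -70, 15, 80, 145] -> [-70, 15, 80, 145]
  [47, -4, -6, 15, -16, -21, -35, -30] -> [-30, -35, -21, -16, 15, -6, -4, 47] -> [47, 15, -4, -6, -16, -21, -30, -35] -> [235, 75, -20, -30, -80, -105, -150, -175] -> [-175, -150, -105, -80, -30, -20, 75, 235] -> [-150, -105, -80, -30, -20, 75, 235]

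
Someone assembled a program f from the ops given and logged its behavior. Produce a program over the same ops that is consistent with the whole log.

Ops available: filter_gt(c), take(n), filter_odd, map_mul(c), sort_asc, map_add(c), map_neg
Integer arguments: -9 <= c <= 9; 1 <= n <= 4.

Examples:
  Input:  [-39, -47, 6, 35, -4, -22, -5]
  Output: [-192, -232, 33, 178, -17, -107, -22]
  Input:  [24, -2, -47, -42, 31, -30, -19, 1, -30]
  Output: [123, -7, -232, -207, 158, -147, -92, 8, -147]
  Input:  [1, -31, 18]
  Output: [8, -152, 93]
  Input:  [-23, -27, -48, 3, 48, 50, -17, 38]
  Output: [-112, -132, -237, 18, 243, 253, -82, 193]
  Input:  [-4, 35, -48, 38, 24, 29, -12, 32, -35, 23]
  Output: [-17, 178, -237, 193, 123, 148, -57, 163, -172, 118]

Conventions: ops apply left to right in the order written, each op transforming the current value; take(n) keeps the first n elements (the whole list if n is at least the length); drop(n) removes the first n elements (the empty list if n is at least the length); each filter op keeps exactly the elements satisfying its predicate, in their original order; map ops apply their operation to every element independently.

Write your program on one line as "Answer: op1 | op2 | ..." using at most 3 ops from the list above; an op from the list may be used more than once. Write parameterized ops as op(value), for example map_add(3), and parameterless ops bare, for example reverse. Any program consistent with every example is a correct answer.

map_mul(5) | map_add(2) | map_add(1)

Check, running the answer program on each example:
  [-39, -47, 6, 35, -4, -22, -5] -> [-195, -235, 30, 175, -20, -110, -25] -> [-193, -233, 32, 177, -18, -108, -23] -> [-192, -232, 33, 178, -17, -107, -22]
  [24, -2, -47, -42, 31, -30, -19, 1, -30] -> [120, -10, -235, -210, 155, -150, -95, 5, -150] -> [122, -8, -233, -208, 157, -148, -93, 7, -148] -> [123, -7, -232, -207, 158, -147, -92, 8, -147]
  [1, -31, 18] -> [5, -155, 90] -> [7, -153, 92] -> [8, -152, 93]
  [-23, -27, -48, 3, 48, 50, -17, 38] -> [-115, -135, -240, 15, 240, 250, -85, 190] -> [-113, -133, -238, 17, 242, 252, -83, 192] -> [-112, -132, -237, 18, 243, 253, -82, 193]
  [-4, 35, -48, 38, 24, 29, -12, 32, -35, 23] -> [-20, 175, -240, 190, 120, 145, -60, 160, -175, 115] -> [-18, 177, -238, 192, 122, 147, -58, 162, -173, 117] -> [-17, 178, -237, 193, 123, 148, -57, 163, -172, 118]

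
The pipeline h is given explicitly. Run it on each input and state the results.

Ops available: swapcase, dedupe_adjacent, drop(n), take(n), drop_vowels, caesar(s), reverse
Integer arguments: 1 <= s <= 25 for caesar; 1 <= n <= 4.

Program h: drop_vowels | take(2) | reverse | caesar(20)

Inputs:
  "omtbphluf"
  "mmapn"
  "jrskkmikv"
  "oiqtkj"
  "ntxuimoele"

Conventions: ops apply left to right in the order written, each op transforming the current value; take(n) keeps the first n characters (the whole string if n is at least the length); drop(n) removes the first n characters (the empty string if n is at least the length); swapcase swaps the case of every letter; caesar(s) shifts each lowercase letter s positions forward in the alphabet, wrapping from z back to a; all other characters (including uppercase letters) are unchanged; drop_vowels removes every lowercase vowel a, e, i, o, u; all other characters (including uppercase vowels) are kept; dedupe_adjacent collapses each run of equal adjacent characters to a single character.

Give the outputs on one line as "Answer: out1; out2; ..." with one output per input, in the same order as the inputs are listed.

"ng"; "gg"; "ld"; "nk"; "nh"

Execution, op by op:
  "omtbphluf" -> "mtbphlf" -> "mt" -> "tm" -> "ng"
  "mmapn" -> "mmpn" -> "mm" -> "mm" -> "gg"
  "jrskkmikv" -> "jrskkmkv" -> "jr" -> "rj" -> "ld"
  "oiqtkj" -> "qtkj" -> "qt" -> "tq" -> "nk"
  "ntxuimoele" -> "ntxml" -> "nt" -> "tn" -> "nh"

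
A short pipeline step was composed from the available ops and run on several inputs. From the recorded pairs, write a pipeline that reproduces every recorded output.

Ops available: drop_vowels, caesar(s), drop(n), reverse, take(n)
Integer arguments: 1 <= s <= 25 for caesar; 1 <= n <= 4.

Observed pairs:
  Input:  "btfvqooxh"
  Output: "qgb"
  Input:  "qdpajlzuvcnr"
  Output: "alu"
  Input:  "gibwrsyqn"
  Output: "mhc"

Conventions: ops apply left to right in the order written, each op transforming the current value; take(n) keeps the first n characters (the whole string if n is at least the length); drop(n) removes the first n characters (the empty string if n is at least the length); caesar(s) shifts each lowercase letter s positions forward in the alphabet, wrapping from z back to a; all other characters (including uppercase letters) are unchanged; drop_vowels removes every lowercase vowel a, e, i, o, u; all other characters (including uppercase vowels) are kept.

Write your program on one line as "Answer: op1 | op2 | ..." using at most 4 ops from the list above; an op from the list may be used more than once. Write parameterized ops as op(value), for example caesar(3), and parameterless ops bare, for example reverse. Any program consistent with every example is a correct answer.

caesar(5) | drop(2) | take(3) | caesar(6)

Check, running the answer program on each example:
  "btfvqooxh" -> "gykavttcm" -> "kavttcm" -> "kav" -> "qgb"
  "qdpajlzuvcnr" -> "viufoqezahsw" -> "ufoqezahsw" -> "ufo" -> "alu"
  "gibwrsyqn" -> "lngbwxdvs" -> "gbwxdvs" -> "gbw" -> "mhc"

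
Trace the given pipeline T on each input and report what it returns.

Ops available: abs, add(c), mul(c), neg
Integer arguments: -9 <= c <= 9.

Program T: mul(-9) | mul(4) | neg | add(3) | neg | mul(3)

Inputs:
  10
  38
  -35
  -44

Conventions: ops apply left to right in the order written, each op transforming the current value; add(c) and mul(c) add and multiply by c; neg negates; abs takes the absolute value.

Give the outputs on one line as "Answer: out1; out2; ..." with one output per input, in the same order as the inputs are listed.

Execution, op by op:
  10 -> -90 -> -360 -> 360 -> 363 -> -363 -> -1089
  38 -> -342 -> -1368 -> 1368 -> 1371 -> -1371 -> -4113
  -35 -> 315 -> 1260 -> -1260 -> -1257 -> 1257 -> 3771
  -44 -> 396 -> 1584 -> -1584 -> -1581 -> 1581 -> 4743

-1089; -4113; 3771; 4743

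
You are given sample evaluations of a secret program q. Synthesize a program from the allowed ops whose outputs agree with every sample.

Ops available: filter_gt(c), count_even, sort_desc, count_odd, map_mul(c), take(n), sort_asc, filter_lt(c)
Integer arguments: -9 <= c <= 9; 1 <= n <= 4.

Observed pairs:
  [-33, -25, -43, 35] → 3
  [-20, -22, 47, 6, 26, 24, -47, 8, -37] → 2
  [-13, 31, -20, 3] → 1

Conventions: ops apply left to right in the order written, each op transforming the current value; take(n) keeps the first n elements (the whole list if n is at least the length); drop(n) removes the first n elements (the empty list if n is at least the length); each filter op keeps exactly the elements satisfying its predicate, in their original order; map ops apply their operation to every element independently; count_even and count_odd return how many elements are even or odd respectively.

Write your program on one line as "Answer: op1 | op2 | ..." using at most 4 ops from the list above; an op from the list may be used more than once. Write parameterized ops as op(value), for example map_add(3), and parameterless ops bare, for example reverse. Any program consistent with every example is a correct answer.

sort_desc | filter_lt(7) | filter_lt(-1) | count_odd

Check, running the answer program on each example:
  [-33, -25, -43, 35] -> [35, -25, -33, -43] -> [-25, -33, -43] -> [-25, -33, -43] -> 3
  [-20, -22, 47, 6, 26, 24, -47, 8, -37] -> [47, 26, 24, 8, 6, -20, -22, -37, -47] -> [6, -20, -22, -37, -47] -> [-20, -22, -37, -47] -> 2
  [-13, 31, -20, 3] -> [31, 3, -13, -20] -> [3, -13, -20] -> [-13, -20] -> 1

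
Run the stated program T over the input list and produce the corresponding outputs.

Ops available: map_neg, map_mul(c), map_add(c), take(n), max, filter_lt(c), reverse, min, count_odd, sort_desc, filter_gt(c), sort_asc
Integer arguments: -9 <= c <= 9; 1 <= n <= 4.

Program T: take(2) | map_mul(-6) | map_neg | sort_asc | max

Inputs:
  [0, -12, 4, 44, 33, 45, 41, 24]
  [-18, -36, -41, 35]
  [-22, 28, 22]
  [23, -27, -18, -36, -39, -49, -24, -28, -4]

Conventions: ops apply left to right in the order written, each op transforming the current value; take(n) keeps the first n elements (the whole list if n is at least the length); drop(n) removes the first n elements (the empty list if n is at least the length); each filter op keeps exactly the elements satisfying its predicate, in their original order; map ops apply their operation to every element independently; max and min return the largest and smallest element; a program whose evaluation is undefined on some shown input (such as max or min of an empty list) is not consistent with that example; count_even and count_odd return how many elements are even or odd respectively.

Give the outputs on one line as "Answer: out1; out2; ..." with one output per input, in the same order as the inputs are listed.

Execution, op by op:
  [0, -12, 4, 44, 33, 45, 41, 24] -> [0, -12] -> [0, 72] -> [0, -72] -> [-72, 0] -> 0
  [-18, -36, -41, 35] -> [-18, -36] -> [108, 216] -> [-108, -216] -> [-216, -108] -> -108
  [-22, 28, 22] -> [-22, 28] -> [132, -168] -> [-132, 168] -> [-132, 168] -> 168
  [23, -27, -18, -36, -39, -49, -24, -28, -4] -> [23, -27] -> [-138, 162] -> [138, -162] -> [-162, 138] -> 138

0; -108; 168; 138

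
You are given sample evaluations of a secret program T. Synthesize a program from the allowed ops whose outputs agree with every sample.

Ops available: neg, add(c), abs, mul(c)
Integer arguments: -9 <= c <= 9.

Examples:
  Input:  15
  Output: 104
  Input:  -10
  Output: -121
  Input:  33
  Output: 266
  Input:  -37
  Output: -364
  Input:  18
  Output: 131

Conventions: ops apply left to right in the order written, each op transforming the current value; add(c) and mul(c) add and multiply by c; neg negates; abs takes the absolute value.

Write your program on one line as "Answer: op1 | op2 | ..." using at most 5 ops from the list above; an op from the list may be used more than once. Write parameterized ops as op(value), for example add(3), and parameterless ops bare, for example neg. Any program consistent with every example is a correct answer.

neg | add(4) | mul(9) | add(-5) | neg

Check, running the answer program on each example:
  15 -> -15 -> -11 -> -99 -> -104 -> 104
  -10 -> 10 -> 14 -> 126 -> 121 -> -121
  33 -> -33 -> -29 -> -261 -> -266 -> 266
  -37 -> 37 -> 41 -> 369 -> 364 -> -364
  18 -> -18 -> -14 -> -126 -> -131 -> 131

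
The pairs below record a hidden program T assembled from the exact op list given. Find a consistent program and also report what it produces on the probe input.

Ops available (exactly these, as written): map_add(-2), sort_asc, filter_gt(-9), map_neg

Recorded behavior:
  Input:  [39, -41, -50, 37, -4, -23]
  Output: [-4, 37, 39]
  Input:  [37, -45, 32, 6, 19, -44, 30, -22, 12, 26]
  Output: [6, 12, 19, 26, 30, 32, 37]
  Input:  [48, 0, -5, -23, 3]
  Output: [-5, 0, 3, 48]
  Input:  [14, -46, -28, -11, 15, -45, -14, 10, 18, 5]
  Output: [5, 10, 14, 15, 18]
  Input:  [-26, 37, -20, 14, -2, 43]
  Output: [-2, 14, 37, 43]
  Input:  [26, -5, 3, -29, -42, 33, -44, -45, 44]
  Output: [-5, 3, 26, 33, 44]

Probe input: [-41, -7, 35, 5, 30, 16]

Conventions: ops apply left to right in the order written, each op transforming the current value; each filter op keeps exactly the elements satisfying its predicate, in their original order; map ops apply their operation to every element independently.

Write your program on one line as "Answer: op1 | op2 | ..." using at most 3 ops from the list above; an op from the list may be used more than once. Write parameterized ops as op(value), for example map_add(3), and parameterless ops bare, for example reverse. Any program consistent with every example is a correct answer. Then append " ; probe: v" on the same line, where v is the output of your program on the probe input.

sort_asc | filter_gt(-9) ; probe: [-7, 5, 16, 30, 35]

Check, running the answer program on each example:
  [39, -41, -50, 37, -4, -23] -> [-50, -41, -23, -4, 37, 39] -> [-4, 37, 39]
  [37, -45, 32, 6, 19, -44, 30, -22, 12, 26] -> [-45, -44, -22, 6, 12, 19, 26, 30, 32, 37] -> [6, 12, 19, 26, 30, 32, 37]
  [48, 0, -5, -23, 3] -> [-23, -5, 0, 3, 48] -> [-5, 0, 3, 48]
  [14, -46, -28, -11, 15, -45, -14, 10, 18, 5] -> [-46, -45, -28, -14, -11, 5, 10, 14, 15, 18] -> [5, 10, 14, 15, 18]
  [-26, 37, -20, 14, -2, 43] -> [-26, -20, -2, 14, 37, 43] -> [-2, 14, 37, 43]
  [26, -5, 3, -29, -42, 33, -44, -45, 44] -> [-45, -44, -42, -29, -5, 3, 26, 33, 44] -> [-5, 3, 26, 33, 44]
  probe: [-41, -7, 35, 5, 30, 16] -> [-41, -7, 5, 16, 30, 35] -> [-7, 5, 16, 30, 35]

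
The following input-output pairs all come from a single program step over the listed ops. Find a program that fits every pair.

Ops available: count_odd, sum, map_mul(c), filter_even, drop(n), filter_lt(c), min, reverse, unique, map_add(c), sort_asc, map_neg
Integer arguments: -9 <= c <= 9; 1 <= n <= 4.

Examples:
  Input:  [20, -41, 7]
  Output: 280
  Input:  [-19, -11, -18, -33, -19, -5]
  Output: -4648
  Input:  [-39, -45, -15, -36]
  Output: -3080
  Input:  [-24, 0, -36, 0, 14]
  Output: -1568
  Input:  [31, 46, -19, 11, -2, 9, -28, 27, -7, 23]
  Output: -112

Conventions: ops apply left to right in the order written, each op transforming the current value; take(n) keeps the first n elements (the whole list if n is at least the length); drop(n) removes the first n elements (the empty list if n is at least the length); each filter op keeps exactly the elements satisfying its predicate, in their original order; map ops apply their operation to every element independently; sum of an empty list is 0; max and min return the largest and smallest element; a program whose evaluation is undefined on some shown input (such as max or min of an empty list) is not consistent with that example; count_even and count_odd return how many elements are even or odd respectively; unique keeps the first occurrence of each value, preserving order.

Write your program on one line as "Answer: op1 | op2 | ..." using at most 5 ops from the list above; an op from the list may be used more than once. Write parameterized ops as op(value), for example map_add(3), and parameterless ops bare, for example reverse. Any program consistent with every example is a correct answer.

drop(2) | map_add(-2) | map_mul(7) | map_mul(8) | sum

Check, running the answer program on each example:
  [20, -41, 7] -> [7] -> [5] -> [35] -> [280] -> 280
  [-19, -11, -18, -33, -19, -5] -> [-18, -33, -19, -5] -> [-20, -35, -21, -7] -> [-140, -245, -147, -49] -> [-1120, -1960, -1176, -392] -> -4648
  [-39, -45, -15, -36] -> [-15, -36] -> [-17, -38] -> [-119, -266] -> [-952, -2128] -> -3080
  [-24, 0, -36, 0, 14] -> [-36, 0, 14] -> [-38, -2, 12] -> [-266, -14, 84] -> [-2128, -112, 672] -> -1568
  [31, 46, -19, 11, -2, 9, -28, 27, -7, 23] -> [-19, 11, -2, 9, -28, 27, -7, 23] -> [-21, 9, -4, 7, -30, 25, -9, 21] -> [-147, 63, -28, 49, -210, 175, -63, 147] -> [-1176, 504, -224, 392, -1680, 1400, -504, 1176] -> -112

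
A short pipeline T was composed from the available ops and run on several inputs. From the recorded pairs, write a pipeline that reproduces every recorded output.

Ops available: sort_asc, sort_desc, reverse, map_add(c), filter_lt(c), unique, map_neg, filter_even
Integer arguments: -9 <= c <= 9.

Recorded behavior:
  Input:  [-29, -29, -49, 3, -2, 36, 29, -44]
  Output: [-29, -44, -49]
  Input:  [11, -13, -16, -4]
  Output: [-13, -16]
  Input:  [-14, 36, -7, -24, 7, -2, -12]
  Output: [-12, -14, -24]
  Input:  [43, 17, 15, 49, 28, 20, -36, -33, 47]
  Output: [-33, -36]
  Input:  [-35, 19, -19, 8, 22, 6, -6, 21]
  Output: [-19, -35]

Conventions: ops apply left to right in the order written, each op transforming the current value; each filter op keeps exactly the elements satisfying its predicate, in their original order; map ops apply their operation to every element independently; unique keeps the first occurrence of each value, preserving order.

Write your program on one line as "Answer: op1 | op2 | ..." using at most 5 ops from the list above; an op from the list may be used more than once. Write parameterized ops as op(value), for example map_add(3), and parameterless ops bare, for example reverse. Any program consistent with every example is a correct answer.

filter_lt(-7) | sort_asc | sort_desc | unique

Check, running the answer program on each example:
  [-29, -29, -49, 3, -2, 36, 29, -44] -> [-29, -29, -49, -44] -> [-49, -44, -29, -29] -> [-29, -29, -44, -49] -> [-29, -44, -49]
  [11, -13, -16, -4] -> [-13, -16] -> [-16, -13] -> [-13, -16] -> [-13, -16]
  [-14, 36, -7, -24, 7, -2, -12] -> [-14, -24, -12] -> [-24, -14, -12] -> [-12, -14, -24] -> [-12, -14, -24]
  [43, 17, 15, 49, 28, 20, -36, -33, 47] -> [-36, -33] -> [-36, -33] -> [-33, -36] -> [-33, -36]
  [-35, 19, -19, 8, 22, 6, -6, 21] -> [-35, -19] -> [-35, -19] -> [-19, -35] -> [-19, -35]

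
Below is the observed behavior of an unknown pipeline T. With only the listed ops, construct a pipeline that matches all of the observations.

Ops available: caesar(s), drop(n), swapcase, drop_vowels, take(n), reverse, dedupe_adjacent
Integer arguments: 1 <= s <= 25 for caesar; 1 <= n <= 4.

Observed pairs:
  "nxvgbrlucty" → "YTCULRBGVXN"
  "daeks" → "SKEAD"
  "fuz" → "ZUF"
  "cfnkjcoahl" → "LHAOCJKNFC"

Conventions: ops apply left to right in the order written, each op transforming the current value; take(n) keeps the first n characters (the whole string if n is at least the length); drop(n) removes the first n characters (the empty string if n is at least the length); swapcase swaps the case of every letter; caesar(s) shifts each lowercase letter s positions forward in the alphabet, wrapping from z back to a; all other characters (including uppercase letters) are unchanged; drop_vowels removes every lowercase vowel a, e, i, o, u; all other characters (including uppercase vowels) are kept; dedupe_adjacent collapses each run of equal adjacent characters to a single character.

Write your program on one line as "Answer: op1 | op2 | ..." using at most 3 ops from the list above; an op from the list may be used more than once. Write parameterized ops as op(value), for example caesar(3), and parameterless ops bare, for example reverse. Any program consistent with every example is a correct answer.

reverse | swapcase

Check, running the answer program on each example:
  "nxvgbrlucty" -> "ytculrbgvxn" -> "YTCULRBGVXN"
  "daeks" -> "skead" -> "SKEAD"
  "fuz" -> "zuf" -> "ZUF"
  "cfnkjcoahl" -> "lhaocjknfc" -> "LHAOCJKNFC"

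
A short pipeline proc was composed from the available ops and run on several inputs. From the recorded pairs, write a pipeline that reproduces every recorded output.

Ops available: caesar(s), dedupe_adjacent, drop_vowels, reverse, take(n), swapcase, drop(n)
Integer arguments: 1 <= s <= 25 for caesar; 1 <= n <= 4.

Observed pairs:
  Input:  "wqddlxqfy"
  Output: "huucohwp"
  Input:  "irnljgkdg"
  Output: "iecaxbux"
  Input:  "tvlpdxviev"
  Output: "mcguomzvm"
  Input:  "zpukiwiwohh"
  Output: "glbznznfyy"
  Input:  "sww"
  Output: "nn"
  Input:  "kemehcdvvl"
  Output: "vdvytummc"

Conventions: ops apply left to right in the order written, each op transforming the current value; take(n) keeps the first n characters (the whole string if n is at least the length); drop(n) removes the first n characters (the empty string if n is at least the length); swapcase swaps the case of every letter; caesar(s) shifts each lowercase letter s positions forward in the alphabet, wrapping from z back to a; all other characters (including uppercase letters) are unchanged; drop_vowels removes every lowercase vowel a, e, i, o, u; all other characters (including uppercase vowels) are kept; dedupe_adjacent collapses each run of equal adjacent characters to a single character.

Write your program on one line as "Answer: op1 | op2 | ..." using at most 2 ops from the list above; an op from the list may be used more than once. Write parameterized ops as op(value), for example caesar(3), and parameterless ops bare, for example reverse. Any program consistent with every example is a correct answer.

caesar(17) | drop(1)

Check, running the answer program on each example:
  "wqddlxqfy" -> "nhuucohwp" -> "huucohwp"
  "irnljgkdg" -> "ziecaxbux" -> "iecaxbux"
  "tvlpdxviev" -> "kmcguomzvm" -> "mcguomzvm"
  "zpukiwiwohh" -> "qglbznznfyy" -> "glbznznfyy"
  "sww" -> "jnn" -> "nn"
  "kemehcdvvl" -> "bvdvytummc" -> "vdvytummc"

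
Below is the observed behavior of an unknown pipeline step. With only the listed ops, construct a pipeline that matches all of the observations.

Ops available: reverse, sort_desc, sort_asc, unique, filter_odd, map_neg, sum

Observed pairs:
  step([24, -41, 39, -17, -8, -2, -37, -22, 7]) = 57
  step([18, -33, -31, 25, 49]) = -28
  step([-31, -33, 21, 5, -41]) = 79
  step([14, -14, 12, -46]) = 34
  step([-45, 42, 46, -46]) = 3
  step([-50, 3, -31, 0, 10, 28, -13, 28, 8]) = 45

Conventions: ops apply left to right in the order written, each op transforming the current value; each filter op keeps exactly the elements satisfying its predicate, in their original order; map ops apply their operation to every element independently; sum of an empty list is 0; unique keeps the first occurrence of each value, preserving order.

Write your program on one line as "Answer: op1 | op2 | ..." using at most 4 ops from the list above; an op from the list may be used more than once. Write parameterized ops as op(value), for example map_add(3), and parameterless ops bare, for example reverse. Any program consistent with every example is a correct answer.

map_neg | sort_asc | unique | sum

Check, running the answer program on each example:
  [24, -41, 39, -17, -8, -2, -37, -22, 7] -> [-24, 41, -39, 17, 8, 2, 37, 22, -7] -> [-39, -24, -7, 2, 8, 17, 22, 37, 41] -> [-39, -24, -7, 2, 8, 17, 22, 37, 41] -> 57
  [18, -33, -31, 25, 49] -> [-18, 33, 31, -25, -49] -> [-49, -25, -18, 31, 33] -> [-49, -25, -18, 31, 33] -> -28
  [-31, -33, 21, 5, -41] -> [31, 33, -21, -5, 41] -> [-21, -5, 31, 33, 41] -> [-21, -5, 31, 33, 41] -> 79
  [14, -14, 12, -46] -> [-14, 14, -12, 46] -> [-14, -12, 14, 46] -> [-14, -12, 14, 46] -> 34
  [-45, 42, 46, -46] -> [45, -42, -46, 46] -> [-46, -42, 45, 46] -> [-46, -42, 45, 46] -> 3
  [-50, 3, -31, 0, 10, 28, -13, 28, 8] -> [50, -3, 31, 0, -10, -28, 13, -28, -8] -> [-28, -28, -10, -8, -3, 0, 13, 31, 50] -> [-28, -10, -8, -3, 0, 13, 31, 50] -> 45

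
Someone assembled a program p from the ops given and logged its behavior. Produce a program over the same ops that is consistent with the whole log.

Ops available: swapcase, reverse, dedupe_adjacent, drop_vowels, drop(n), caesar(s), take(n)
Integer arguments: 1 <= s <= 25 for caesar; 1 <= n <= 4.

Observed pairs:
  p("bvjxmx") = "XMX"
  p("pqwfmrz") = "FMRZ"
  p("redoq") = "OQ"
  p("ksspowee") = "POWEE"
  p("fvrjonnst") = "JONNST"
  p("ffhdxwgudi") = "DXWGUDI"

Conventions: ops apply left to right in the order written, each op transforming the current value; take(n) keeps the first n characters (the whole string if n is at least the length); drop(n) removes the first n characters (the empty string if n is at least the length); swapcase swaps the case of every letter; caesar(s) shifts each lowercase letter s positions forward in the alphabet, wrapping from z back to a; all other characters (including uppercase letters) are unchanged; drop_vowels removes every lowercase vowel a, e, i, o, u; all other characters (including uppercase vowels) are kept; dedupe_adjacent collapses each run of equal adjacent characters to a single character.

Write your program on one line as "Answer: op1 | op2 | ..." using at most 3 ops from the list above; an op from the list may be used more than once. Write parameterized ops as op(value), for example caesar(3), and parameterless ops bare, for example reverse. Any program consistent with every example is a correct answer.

drop(1) | drop(2) | swapcase

Check, running the answer program on each example:
  "bvjxmx" -> "vjxmx" -> "xmx" -> "XMX"
  "pqwfmrz" -> "qwfmrz" -> "fmrz" -> "FMRZ"
  "redoq" -> "edoq" -> "oq" -> "OQ"
  "ksspowee" -> "sspowee" -> "powee" -> "POWEE"
  "fvrjonnst" -> "vrjonnst" -> "jonnst" -> "JONNST"
  "ffhdxwgudi" -> "fhdxwgudi" -> "dxwgudi" -> "DXWGUDI"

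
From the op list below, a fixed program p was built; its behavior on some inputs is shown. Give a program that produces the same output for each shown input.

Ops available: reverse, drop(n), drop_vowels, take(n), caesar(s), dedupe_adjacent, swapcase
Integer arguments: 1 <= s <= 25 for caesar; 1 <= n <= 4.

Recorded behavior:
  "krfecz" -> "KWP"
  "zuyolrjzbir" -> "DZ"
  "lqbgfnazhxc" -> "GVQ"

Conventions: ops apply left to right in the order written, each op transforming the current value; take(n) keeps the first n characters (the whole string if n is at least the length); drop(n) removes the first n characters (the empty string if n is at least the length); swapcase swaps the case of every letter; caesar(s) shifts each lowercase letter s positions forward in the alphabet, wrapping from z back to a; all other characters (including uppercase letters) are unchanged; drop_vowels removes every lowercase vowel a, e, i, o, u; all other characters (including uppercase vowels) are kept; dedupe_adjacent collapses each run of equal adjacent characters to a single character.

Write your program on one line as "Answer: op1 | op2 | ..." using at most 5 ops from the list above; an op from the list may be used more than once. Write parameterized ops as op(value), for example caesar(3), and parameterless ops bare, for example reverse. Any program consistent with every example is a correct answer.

take(3) | reverse | caesar(5) | drop_vowels | swapcase

Check, running the answer program on each example:
  "krfecz" -> "krf" -> "frk" -> "kwp" -> "kwp" -> "KWP"
  "zuyolrjzbir" -> "zuy" -> "yuz" -> "dze" -> "dz" -> "DZ"
  "lqbgfnazhxc" -> "lqb" -> "bql" -> "gvq" -> "gvq" -> "GVQ"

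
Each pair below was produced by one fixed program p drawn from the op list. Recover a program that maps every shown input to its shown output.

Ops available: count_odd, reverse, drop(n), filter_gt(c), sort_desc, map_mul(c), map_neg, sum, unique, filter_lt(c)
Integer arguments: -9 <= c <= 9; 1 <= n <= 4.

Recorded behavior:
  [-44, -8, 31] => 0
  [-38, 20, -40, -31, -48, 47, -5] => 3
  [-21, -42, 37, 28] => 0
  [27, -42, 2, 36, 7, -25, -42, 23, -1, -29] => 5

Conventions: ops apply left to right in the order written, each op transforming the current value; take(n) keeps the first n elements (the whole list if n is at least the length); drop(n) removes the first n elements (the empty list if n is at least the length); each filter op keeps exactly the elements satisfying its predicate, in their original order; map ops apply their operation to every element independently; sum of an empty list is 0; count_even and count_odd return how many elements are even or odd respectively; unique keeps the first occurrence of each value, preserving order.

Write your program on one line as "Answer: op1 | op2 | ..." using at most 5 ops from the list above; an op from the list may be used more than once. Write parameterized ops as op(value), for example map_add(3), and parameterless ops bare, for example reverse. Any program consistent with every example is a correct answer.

drop(3) | map_mul(7) | reverse | count_odd

Check, running the answer program on each example:
  [-44, -8, 31] -> [] -> [] -> [] -> 0
  [-38, 20, -40, -31, -48, 47, -5] -> [-31, -48, 47, -5] -> [-217, -336, 329, -35] -> [-35, 329, -336, -217] -> 3
  [-21, -42, 37, 28] -> [28] -> [196] -> [196] -> 0
  [27, -42, 2, 36, 7, -25, -42, 23, -1, -29] -> [36, 7, -25, -42, 23, -1, -29] -> [252, 49, -175, -294, 161, -7, -203] -> [-203, -7, 161, -294, -175, 49, 252] -> 5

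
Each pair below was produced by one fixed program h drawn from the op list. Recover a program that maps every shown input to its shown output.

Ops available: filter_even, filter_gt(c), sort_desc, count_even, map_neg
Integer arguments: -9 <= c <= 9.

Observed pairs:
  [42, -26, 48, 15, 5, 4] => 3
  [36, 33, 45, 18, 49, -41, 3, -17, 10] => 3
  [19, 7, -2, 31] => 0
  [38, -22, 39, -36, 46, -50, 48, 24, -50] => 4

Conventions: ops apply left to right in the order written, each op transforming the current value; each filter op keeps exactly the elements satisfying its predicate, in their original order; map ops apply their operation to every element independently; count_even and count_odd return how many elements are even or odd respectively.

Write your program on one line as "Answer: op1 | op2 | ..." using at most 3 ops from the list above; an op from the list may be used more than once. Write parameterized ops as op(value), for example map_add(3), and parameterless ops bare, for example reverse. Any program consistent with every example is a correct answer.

filter_gt(-2) | sort_desc | count_even

Check, running the answer program on each example:
  [42, -26, 48, 15, 5, 4] -> [42, 48, 15, 5, 4] -> [48, 42, 15, 5, 4] -> 3
  [36, 33, 45, 18, 49, -41, 3, -17, 10] -> [36, 33, 45, 18, 49, 3, 10] -> [49, 45, 36, 33, 18, 10, 3] -> 3
  [19, 7, -2, 31] -> [19, 7, 31] -> [31, 19, 7] -> 0
  [38, -22, 39, -36, 46, -50, 48, 24, -50] -> [38, 39, 46, 48, 24] -> [48, 46, 39, 38, 24] -> 4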